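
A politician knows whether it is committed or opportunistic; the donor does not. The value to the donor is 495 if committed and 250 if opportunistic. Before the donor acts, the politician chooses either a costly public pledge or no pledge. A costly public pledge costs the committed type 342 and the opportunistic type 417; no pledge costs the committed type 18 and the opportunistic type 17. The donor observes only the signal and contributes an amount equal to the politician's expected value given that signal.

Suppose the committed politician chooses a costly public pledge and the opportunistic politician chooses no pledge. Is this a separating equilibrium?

No

If types separate, pledge earns payment 495 and no pledge earns 250.
Committed: pledge gives 495 − 342 = 153; no pledge gives 250 − 18 = 232. Would deviate. ✗
Opportunistic: no pledge gives 250 − 17 = 233; pledge gives 495 − 417 = 78. No deviation. ✓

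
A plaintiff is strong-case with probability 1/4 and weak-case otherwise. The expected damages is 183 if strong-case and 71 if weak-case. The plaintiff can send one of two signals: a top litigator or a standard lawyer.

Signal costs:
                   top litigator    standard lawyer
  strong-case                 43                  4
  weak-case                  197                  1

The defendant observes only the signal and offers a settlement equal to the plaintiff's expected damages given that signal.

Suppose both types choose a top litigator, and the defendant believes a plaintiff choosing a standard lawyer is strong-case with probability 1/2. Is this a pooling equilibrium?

No

On the equilibrium path (top litigator) the defendant holds the prior 1/4 and pays 1/4·183 + 3/4·71 = 99. Off-path (standard lawyer) belief 1/2 gives 1/2·183 + 1/2·71 = 127.
Strong-case: top litigator gives 99 − 43 = 56; standard lawyer gives 127 − 4 = 123. Deviates. ✗
Weak-case: top litigator gives 99 − 197 = -98; standard lawyer gives 127 − 1 = 126. Deviates. ✗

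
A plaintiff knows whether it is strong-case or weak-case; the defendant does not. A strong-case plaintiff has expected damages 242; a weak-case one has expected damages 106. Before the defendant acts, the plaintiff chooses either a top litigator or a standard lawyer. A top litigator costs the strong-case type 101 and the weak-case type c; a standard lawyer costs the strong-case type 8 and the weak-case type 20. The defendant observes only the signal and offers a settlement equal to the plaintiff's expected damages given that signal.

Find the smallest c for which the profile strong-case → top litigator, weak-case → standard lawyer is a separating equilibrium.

Under separation: top litigator → strong-case (pays 242); standard lawyer → weak-case (pays 106).
Strong-case: 242 − 101 = 141 ≥ 106 − 8 = 98. Holds regardless of c. ✓
Weak-case: 106 − 20 ≥ 242 − c, so c ≥ 242 − 86 = 156.

156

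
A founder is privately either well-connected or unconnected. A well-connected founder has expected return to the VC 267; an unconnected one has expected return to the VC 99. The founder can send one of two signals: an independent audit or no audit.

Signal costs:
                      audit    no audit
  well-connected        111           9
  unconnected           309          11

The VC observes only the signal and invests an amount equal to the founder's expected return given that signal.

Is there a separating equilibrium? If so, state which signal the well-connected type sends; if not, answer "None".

Try well-connected → audit, unconnected → no audit:
  Under separation the VC infers type exactly: audit → well-connected (pays 267), no audit → unconnected (pays 99).
  Well-connected: audit gives 267 − 111 = 156; no audit gives 99 − 9 = 90. No deviation. ✓
  Unconnected: no audit gives 99 − 11 = 88; audit gives 267 − 309 = -42. No deviation. ✓
Both hold — the well-connected type sends audit.

audit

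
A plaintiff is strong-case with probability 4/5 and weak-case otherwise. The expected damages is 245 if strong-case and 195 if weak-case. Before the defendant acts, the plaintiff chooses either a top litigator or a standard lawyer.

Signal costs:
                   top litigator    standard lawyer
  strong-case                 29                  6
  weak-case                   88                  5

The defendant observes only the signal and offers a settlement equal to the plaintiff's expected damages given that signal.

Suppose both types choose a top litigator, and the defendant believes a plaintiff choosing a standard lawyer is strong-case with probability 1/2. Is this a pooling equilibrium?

On the equilibrium path (top litigator) the defendant holds the prior 4/5 and pays 4/5·245 + 1/5·195 = 235. Off-path (standard lawyer) belief 1/2 gives 1/2·245 + 1/2·195 = 220.
Strong-case: top litigator gives 235 − 29 = 206; standard lawyer gives 220 − 6 = 214. Deviates. ✗
Weak-case: top litigator gives 235 − 88 = 147; standard lawyer gives 220 − 5 = 215. Deviates. ✗

No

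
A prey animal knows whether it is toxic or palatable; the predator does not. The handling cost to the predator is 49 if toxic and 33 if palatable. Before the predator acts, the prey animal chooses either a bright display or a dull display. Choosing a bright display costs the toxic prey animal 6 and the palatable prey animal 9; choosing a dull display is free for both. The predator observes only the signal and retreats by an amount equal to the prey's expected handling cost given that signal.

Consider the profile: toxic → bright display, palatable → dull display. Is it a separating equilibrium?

No

If types separate, bright display earns payment 49 and dull display earns 33.
Toxic: bright display gives 49 − 6 = 43; dull display gives 33 − 0 = 33. No deviation. ✓
Palatable: dull display gives 33 − 0 = 33; bright display gives 49 − 9 = 40. Would deviate. ✗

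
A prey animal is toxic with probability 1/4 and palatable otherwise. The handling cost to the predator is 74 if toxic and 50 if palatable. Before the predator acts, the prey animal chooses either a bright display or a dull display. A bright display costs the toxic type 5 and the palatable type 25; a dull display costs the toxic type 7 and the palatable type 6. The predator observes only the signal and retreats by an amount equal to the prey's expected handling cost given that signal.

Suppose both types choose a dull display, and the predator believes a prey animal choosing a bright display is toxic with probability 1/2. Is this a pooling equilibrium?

On the equilibrium path (dull display) the predator holds the prior 1/4 and pays 1/4·74 + 3/4·50 = 56. Off-path (bright display) belief 1/2 gives 1/2·74 + 1/2·50 = 62.
Toxic: dull display gives 56 − 7 = 49; bright display gives 62 − 5 = 57. Deviates. ✗
Palatable: dull display gives 56 − 6 = 50; bright display gives 62 − 25 = 37. Stays. ✓

No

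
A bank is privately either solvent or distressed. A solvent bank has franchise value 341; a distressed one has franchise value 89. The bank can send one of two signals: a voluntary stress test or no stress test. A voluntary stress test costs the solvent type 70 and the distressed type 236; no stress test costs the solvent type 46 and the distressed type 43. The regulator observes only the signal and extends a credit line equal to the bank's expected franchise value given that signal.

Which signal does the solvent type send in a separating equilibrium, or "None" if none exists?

Try solvent → stress test, distressed → no stress test:
  If types separate, stress test earns payment 341 and no stress test earns 89.
  Solvent: stress test gives 341 − 70 = 271; no stress test gives 89 − 46 = 43. No deviation. ✓
  Distressed: no stress test gives 89 − 43 = 46; stress test gives 341 − 236 = 105. Would deviate. ✗
Try solvent → no stress test, distressed → stress test:
  If types separate, no stress test earns payment 341 and stress test earns 89.
  Solvent: no stress test gives 341 − 46 = 295; stress test gives 89 − 70 = 19. No deviation. ✓
  Distressed: stress test gives 89 − 236 = -147; no stress test gives 341 − 43 = 298. Would deviate. ✗
Neither assignment is incentive-compatible.

None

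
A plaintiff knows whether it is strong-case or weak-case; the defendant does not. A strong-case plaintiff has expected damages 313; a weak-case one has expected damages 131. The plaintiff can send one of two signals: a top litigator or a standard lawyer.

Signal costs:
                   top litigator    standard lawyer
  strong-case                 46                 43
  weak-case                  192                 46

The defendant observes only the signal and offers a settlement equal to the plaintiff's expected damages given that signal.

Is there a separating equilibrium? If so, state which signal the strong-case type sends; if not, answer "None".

Try strong-case → top litigator, weak-case → standard lawyer:
  Under separation the defendant infers type exactly: top litigator → strong-case (pays 313), standard lawyer → weak-case (pays 131).
  Strong-case: top litigator gives 313 − 46 = 267; standard lawyer gives 131 − 43 = 88. No deviation. ✓
  Weak-case: standard lawyer gives 131 − 46 = 85; top litigator gives 313 − 192 = 121. Would deviate. ✗
Try strong-case → standard lawyer, weak-case → top litigator:
  Under separation the defendant infers type exactly: standard lawyer → strong-case (pays 313), top litigator → weak-case (pays 131).
  Strong-case: standard lawyer gives 313 − 43 = 270; top litigator gives 131 − 46 = 85. No deviation. ✓
  Weak-case: top litigator gives 131 − 192 = -61; standard lawyer gives 313 − 46 = 267. Would deviate. ✗
Neither assignment is incentive-compatible.

None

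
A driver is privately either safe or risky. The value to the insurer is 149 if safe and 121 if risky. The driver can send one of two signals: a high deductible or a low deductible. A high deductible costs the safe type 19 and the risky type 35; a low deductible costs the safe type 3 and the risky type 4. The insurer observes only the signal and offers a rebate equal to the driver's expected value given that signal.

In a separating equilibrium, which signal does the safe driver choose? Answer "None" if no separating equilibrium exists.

high deductible

Try safe → high deductible, risky → low deductible:
  If types separate, high deductible earns payment 149 and low deductible earns 121.
  Safe: high deductible gives 149 − 19 = 130; low deductible gives 121 − 3 = 118. No deviation. ✓
  Risky: low deductible gives 121 − 4 = 117; high deductible gives 149 − 35 = 114. No deviation. ✓
Both hold — the safe type sends high deductible.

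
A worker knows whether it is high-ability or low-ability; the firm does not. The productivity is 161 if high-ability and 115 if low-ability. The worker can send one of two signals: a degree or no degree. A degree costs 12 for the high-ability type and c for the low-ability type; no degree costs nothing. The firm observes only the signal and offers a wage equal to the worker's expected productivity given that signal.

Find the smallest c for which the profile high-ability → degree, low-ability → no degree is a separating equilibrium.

Under separation: degree → high-ability (pays 161); no degree → low-ability (pays 115).
High-ability: 161 − 12 = 149 ≥ 115 − 0 = 115. Holds regardless of c. ✓
Low-ability: 115 − 0 ≥ 161 − c, so c ≥ 161 − 115 = 46.

46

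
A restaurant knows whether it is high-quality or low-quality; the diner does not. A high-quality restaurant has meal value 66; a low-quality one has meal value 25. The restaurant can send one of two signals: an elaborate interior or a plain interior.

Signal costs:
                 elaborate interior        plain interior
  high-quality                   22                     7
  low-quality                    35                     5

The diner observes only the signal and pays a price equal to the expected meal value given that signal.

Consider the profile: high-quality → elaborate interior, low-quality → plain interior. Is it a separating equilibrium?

If types separate, elaborate interior earns payment 66 and plain interior earns 25.
High-quality: elaborate interior gives 66 − 22 = 44; plain interior gives 25 − 7 = 18. No deviation. ✓
Low-quality: plain interior gives 25 − 5 = 20; elaborate interior gives 66 − 35 = 31. Would deviate. ✗

No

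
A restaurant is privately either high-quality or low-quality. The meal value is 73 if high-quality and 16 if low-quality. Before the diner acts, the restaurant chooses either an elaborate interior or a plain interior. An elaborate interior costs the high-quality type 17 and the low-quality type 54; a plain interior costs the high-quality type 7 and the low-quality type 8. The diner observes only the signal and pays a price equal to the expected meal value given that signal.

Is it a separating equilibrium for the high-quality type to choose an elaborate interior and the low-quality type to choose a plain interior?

No

Under separation the diner infers type exactly: elaborate interior → high-quality (pays 73), plain interior → low-quality (pays 16).
High-quality: elaborate interior gives 73 − 17 = 56; plain interior gives 16 − 7 = 9. No deviation. ✓
Low-quality: plain interior gives 16 − 8 = 8; elaborate interior gives 73 − 54 = 19. Would deviate. ✗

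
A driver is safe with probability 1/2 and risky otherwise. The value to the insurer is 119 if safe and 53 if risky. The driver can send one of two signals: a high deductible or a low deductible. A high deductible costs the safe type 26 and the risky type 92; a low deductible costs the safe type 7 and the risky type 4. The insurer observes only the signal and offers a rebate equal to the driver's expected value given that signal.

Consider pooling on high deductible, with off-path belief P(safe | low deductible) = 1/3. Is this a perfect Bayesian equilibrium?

No

On the equilibrium path (high deductible) the insurer holds the prior 1/2 and pays 1/2·119 + 1/2·53 = 86. Off-path (low deductible) belief 1/3 gives 1/3·119 + 2/3·53 = 75.
Safe: high deductible gives 86 − 26 = 60; low deductible gives 75 − 7 = 68. Deviates. ✗
Risky: high deductible gives 86 − 92 = -6; low deductible gives 75 − 4 = 71. Deviates. ✗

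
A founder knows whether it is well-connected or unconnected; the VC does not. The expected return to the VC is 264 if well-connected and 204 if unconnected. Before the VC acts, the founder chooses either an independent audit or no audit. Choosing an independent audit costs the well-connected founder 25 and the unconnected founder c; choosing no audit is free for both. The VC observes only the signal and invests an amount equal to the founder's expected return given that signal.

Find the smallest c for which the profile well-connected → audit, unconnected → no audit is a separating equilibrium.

60

Under separation: audit → well-connected (pays 264); no audit → unconnected (pays 204).
Well-connected: 264 − 25 = 239 ≥ 204 − 0 = 204. Holds regardless of c. ✓
Unconnected: 204 − 0 ≥ 264 − c, so c ≥ 264 − 204 = 60.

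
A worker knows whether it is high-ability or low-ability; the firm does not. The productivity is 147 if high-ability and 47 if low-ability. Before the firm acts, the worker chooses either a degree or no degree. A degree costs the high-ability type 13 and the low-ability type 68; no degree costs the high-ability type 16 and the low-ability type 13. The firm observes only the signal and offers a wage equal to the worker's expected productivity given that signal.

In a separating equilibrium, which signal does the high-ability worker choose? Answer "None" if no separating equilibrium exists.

Try high-ability → degree, low-ability → no degree:
  If types separate, degree earns payment 147 and no degree earns 47.
  High-ability: degree gives 147 − 13 = 134; no degree gives 47 − 16 = 31. No deviation. ✓
  Low-ability: no degree gives 47 − 13 = 34; degree gives 147 − 68 = 79. Would deviate. ✗
Try high-ability → no degree, low-ability → degree:
  If types separate, no degree earns payment 147 and degree earns 47.
  High-ability: no degree gives 147 − 16 = 131; degree gives 47 − 13 = 34. No deviation. ✓
  Low-ability: degree gives 47 − 68 = -21; no degree gives 147 − 13 = 134. Would deviate. ✗
Neither assignment is incentive-compatible.

None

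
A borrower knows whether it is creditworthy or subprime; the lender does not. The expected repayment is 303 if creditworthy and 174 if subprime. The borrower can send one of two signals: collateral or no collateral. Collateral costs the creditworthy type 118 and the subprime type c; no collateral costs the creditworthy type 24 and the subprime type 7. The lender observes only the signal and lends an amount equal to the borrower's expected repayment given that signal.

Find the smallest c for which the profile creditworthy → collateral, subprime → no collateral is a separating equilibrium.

136

Under separation: collateral → creditworthy (pays 303); no collateral → subprime (pays 174).
Creditworthy: 303 − 118 = 185 ≥ 174 − 24 = 150. Holds regardless of c. ✓
Subprime: 174 − 7 ≥ 303 − c, so c ≥ 303 − 167 = 136.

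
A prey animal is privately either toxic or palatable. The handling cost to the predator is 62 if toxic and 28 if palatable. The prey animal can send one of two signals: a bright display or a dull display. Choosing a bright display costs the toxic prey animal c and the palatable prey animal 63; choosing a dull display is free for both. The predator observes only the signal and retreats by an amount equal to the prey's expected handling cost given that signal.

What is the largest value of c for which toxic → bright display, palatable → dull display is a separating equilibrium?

Under separation: bright display → toxic (pays 62); dull display → palatable (pays 28).
Palatable: 28 − 0 = 28 ≥ 62 − 63 = -1. Holds regardless of c. ✓
Toxic: 62 − c ≥ 28 − 0, so c ≤ 62 − 28 = 34.

34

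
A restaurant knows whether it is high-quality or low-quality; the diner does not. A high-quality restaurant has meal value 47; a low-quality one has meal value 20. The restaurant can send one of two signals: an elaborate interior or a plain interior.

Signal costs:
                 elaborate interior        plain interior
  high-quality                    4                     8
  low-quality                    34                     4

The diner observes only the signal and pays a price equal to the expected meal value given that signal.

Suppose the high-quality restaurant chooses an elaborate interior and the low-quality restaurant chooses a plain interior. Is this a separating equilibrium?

If types separate, elaborate interior earns payment 47 and plain interior earns 20.
High-quality: elaborate interior gives 47 − 4 = 43; plain interior gives 20 − 8 = 12. No deviation. ✓
Low-quality: plain interior gives 20 − 4 = 16; elaborate interior gives 47 − 34 = 13. No deviation. ✓
Both incentive constraints hold.

Yes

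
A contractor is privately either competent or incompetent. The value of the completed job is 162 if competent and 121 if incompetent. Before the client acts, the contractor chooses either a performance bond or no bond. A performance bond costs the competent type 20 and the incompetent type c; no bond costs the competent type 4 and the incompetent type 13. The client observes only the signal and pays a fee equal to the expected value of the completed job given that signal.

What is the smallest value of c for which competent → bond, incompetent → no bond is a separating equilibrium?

54

Under separation: bond → competent (pays 162); no bond → incompetent (pays 121).
Competent: 162 − 20 = 142 ≥ 121 − 4 = 117. Holds regardless of c. ✓
Incompetent: 121 − 13 ≥ 162 − c, so c ≥ 162 − 108 = 54.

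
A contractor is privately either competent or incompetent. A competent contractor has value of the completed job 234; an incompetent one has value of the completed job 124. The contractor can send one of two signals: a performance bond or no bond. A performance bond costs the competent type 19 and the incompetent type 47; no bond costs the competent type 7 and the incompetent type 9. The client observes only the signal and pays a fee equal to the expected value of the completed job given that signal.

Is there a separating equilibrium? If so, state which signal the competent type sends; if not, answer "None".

Try competent → bond, incompetent → no bond:
  If types separate, bond earns payment 234 and no bond earns 124.
  Competent: bond gives 234 − 19 = 215; no bond gives 124 − 7 = 117. No deviation. ✓
  Incompetent: no bond gives 124 − 9 = 115; bond gives 234 − 47 = 187. Would deviate. ✗
Try competent → no bond, incompetent → bond:
  If types separate, no bond earns payment 234 and bond earns 124.
  Competent: no bond gives 234 − 7 = 227; bond gives 124 − 19 = 105. No deviation. ✓
  Incompetent: bond gives 124 − 47 = 77; no bond gives 234 − 9 = 225. Would deviate. ✗
Neither assignment is incentive-compatible.

None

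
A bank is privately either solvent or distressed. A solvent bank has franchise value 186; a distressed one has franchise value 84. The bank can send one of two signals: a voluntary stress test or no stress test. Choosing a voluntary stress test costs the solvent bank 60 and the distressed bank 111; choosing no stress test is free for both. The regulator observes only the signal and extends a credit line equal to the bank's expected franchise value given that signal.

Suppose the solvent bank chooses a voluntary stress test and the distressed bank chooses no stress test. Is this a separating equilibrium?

If types separate, stress test earns payment 186 and no stress test earns 84.
Solvent: stress test gives 186 − 60 = 126; no stress test gives 84 − 0 = 84. No deviation. ✓
Distressed: no stress test gives 84 − 0 = 84; stress test gives 186 − 111 = 75. No deviation. ✓
Both incentive constraints hold.

Yes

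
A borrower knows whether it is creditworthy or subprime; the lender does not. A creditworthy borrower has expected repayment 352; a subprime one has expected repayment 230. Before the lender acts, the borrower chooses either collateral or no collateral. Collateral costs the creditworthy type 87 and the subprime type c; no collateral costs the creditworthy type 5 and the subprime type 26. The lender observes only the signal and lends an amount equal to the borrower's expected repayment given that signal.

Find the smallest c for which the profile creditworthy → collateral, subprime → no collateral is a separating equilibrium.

148

Under separation: collateral → creditworthy (pays 352); no collateral → subprime (pays 230).
Creditworthy: 352 − 87 = 265 ≥ 230 − 5 = 225. Holds regardless of c. ✓
Subprime: 230 − 26 ≥ 352 − c, so c ≥ 352 − 204 = 148.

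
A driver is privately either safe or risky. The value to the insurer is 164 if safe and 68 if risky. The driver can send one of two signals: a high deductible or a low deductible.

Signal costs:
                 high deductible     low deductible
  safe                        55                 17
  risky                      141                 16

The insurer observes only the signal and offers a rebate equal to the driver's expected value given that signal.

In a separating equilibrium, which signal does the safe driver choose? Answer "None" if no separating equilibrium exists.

high deductible

Try safe → high deductible, risky → low deductible:
  Under separation the insurer infers type exactly: high deductible → safe (pays 164), low deductible → risky (pays 68).
  Safe: high deductible gives 164 − 55 = 109; low deductible gives 68 − 17 = 51. No deviation. ✓
  Risky: low deductible gives 68 − 16 = 52; high deductible gives 164 − 141 = 23. No deviation. ✓
Both hold — the safe type sends high deductible.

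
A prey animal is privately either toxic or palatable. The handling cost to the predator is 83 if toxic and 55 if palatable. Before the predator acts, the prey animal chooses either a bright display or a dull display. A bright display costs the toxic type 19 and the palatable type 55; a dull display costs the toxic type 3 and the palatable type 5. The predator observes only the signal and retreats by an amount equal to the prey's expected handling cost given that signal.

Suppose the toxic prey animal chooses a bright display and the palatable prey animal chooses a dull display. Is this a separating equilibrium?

Under separation the predator infers type exactly: bright display → toxic (pays 83), dull display → palatable (pays 55).
Toxic: bright display gives 83 − 19 = 64; dull display gives 55 − 3 = 52. No deviation. ✓
Palatable: dull display gives 55 − 5 = 50; bright display gives 83 − 55 = 28. No deviation. ✓
Both incentive constraints hold.

Yes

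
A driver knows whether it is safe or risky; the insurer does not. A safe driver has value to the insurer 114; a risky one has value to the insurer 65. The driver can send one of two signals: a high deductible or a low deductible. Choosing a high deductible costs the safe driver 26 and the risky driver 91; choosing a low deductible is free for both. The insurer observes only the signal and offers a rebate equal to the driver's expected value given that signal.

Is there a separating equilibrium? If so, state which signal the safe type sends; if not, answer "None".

high deductible

Try safe → high deductible, risky → low deductible:
  If types separate, high deductible earns payment 114 and low deductible earns 65.
  Safe: high deductible gives 114 − 26 = 88; low deductible gives 65 − 0 = 65. No deviation. ✓
  Risky: low deductible gives 65 − 0 = 65; high deductible gives 114 − 91 = 23. No deviation. ✓
Both hold — the safe type sends high deductible.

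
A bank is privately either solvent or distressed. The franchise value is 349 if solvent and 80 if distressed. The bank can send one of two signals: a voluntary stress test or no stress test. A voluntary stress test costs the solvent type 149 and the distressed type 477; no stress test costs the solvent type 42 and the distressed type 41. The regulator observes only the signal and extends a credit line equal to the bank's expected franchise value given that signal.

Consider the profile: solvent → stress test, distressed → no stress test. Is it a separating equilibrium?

If types separate, stress test earns payment 349 and no stress test earns 80.
Solvent: stress test gives 349 − 149 = 200; no stress test gives 80 − 42 = 38. No deviation. ✓
Distressed: no stress test gives 80 − 41 = 39; stress test gives 349 − 477 = -128. No deviation. ✓
Neither type gains from mimicking the other.

Yes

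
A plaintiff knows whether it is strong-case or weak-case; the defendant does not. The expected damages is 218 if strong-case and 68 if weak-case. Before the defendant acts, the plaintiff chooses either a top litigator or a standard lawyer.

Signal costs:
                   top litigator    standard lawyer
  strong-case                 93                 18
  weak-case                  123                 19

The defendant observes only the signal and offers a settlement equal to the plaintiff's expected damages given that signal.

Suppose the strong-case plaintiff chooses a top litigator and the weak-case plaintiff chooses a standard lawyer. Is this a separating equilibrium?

If types separate, top litigator earns payment 218 and standard lawyer earns 68.
Strong-case: top litigator gives 218 − 93 = 125; standard lawyer gives 68 − 18 = 50. No deviation. ✓
Weak-case: standard lawyer gives 68 − 19 = 49; top litigator gives 218 − 123 = 95. Would deviate. ✗

No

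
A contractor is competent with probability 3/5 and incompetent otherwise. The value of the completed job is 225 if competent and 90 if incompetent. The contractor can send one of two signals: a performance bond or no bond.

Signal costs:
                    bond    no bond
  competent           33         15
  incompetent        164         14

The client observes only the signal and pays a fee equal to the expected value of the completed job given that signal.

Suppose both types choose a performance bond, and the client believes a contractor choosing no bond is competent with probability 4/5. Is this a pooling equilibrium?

No

At the pooled signal (bond) the client holds the prior 3/5 and pays 3/5·225 + 2/5·90 = 171. Off-path (no bond) belief 4/5 gives 4/5·225 + 1/5·90 = 198.
Competent: bond gives 171 − 33 = 138; no bond gives 198 − 15 = 183. Deviates. ✗
Incompetent: bond gives 171 − 164 = 7; no bond gives 198 − 14 = 184. Deviates. ✗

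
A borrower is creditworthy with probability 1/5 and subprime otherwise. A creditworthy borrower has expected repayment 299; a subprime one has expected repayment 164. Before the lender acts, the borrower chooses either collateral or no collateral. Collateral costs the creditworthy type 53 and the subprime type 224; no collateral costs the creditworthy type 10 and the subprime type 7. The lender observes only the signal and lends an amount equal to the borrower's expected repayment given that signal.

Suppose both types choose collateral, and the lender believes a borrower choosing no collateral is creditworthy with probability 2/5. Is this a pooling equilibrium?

At the pooled signal (collateral) the lender holds the prior 1/5 and pays 1/5·299 + 4/5·164 = 191. Off-path (no collateral) belief 2/5 gives 2/5·299 + 3/5·164 = 218.
Creditworthy: collateral gives 191 − 53 = 138; no collateral gives 218 − 10 = 208. Deviates. ✗
Subprime: collateral gives 191 − 224 = -33; no collateral gives 218 − 7 = 211. Deviates. ✗

No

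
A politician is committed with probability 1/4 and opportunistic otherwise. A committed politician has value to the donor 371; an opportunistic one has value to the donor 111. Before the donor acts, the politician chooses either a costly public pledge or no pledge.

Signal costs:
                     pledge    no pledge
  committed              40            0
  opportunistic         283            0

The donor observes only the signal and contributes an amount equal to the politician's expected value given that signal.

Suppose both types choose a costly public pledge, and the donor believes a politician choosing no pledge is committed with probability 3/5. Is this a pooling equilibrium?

No

On the equilibrium path (pledge) the donor holds the prior 1/4 and pays 1/4·371 + 3/4·111 = 176. Off-path (no pledge) belief 3/5 gives 3/5·371 + 2/5·111 = 267.
Committed: pledge gives 176 − 40 = 136; no pledge gives 267 − 0 = 267. Deviates. ✗
Opportunistic: pledge gives 176 − 283 = -107; no pledge gives 267 − 0 = 267. Deviates. ✗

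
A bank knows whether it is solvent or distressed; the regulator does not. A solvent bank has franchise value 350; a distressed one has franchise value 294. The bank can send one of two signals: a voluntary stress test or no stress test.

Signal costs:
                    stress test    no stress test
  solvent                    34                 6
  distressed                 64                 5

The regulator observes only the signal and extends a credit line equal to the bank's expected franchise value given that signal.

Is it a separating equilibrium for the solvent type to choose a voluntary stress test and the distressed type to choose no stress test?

If types separate, stress test earns payment 350 and no stress test earns 294.
Solvent: stress test gives 350 − 34 = 316; no stress test gives 294 − 6 = 288. No deviation. ✓
Distressed: no stress test gives 294 − 5 = 289; stress test gives 350 − 64 = 286. No deviation. ✓
Neither type gains from mimicking the other.

Yes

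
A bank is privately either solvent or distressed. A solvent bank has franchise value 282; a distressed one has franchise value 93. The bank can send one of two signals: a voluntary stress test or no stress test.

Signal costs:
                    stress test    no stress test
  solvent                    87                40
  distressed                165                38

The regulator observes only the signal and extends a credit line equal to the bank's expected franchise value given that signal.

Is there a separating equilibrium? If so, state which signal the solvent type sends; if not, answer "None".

Try solvent → stress test, distressed → no stress test:
  If types separate, stress test earns payment 282 and no stress test earns 93.
  Solvent: stress test gives 282 − 87 = 195; no stress test gives 93 − 40 = 53. No deviation. ✓
  Distressed: no stress test gives 93 − 38 = 55; stress test gives 282 − 165 = 117. Would deviate. ✗
Try solvent → no stress test, distressed → stress test:
  If types separate, no stress test earns payment 282 and stress test earns 93.
  Solvent: no stress test gives 282 − 40 = 242; stress test gives 93 − 87 = 6. No deviation. ✓
  Distressed: stress test gives 93 − 165 = -72; no stress test gives 282 − 38 = 244. Would deviate. ✗
Neither assignment is incentive-compatible.

None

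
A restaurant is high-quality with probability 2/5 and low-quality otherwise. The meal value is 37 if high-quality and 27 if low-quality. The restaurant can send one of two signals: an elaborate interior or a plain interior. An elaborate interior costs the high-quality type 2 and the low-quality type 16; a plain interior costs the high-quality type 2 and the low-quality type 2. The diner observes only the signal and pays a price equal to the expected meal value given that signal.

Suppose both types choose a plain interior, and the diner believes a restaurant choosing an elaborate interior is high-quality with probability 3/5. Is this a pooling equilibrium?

At the pooled signal (plain interior) the diner holds the prior 2/5 and pays 2/5·37 + 3/5·27 = 31. Off-path (elaborate interior) belief 3/5 gives 3/5·37 + 2/5·27 = 33.
High-quality: plain interior gives 31 − 2 = 29; elaborate interior gives 33 − 2 = 31. Deviates. ✗
Low-quality: plain interior gives 31 − 2 = 29; elaborate interior gives 33 − 16 = 17. Stays. ✓

No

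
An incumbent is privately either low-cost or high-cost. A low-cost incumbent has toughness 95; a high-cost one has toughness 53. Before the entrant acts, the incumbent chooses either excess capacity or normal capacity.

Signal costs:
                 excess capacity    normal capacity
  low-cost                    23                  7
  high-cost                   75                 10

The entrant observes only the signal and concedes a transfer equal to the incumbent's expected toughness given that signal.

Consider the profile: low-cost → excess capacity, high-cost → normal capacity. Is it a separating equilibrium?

If types separate, excess capacity earns payment 95 and normal capacity earns 53.
Low-cost: excess capacity gives 95 − 23 = 72; normal capacity gives 53 − 7 = 46. No deviation. ✓
High-cost: normal capacity gives 53 − 10 = 43; excess capacity gives 95 − 75 = 20. No deviation. ✓
Neither type gains from mimicking the other.

Yes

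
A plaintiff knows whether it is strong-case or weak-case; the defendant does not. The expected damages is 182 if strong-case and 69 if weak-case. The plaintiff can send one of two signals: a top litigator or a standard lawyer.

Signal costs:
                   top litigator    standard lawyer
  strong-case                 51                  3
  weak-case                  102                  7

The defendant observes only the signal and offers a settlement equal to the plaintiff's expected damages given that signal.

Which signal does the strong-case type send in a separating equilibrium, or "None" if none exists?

None

Try strong-case → top litigator, weak-case → standard lawyer:
  Under separation the defendant infers type exactly: top litigator → strong-case (pays 182), standard lawyer → weak-case (pays 69).
  Strong-case: top litigator gives 182 − 51 = 131; standard lawyer gives 69 − 3 = 66. No deviation. ✓
  Weak-case: standard lawyer gives 69 − 7 = 62; top litigator gives 182 − 102 = 80. Would deviate. ✗
Try strong-case → standard lawyer, weak-case → top litigator:
  Under separation the defendant infers type exactly: standard lawyer → strong-case (pays 182), top litigator → weak-case (pays 69).
  Strong-case: standard lawyer gives 182 − 3 = 179; top litigator gives 69 − 51 = 18. No deviation. ✓
  Weak-case: top litigator gives 69 − 102 = -33; standard lawyer gives 182 − 7 = 175. Would deviate. ✗
Neither assignment is incentive-compatible.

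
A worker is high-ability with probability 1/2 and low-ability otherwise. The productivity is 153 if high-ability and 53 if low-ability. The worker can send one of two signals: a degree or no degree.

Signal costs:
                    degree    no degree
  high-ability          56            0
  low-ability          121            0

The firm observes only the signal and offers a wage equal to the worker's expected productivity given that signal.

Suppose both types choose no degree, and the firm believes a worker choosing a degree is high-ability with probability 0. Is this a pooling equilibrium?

On the equilibrium path (no degree) the firm holds the prior 1/2 and pays 1/2·153 + 1/2·53 = 103. Off-path (degree) belief 0 gives 0·153 + 1·53 = 53.
High-ability: no degree gives 103 − 0 = 103; degree gives 53 − 56 = -3. Stays. ✓
Low-ability: no degree gives 103 − 0 = 103; degree gives 53 − 121 = -68. Stays. ✓
Beliefs are Bayes-consistent on-path and both types best-respond.

Yes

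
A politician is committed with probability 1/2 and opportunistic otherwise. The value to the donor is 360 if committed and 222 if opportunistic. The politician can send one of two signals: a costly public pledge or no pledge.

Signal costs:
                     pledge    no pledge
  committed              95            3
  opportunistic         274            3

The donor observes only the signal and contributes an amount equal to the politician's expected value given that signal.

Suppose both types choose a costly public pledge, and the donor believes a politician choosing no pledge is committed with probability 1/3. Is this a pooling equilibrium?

No

At the pooled signal (pledge) the donor holds the prior 1/2 and pays 1/2·360 + 1/2·222 = 291. Off-path (no pledge) belief 1/3 gives 1/3·360 + 2/3·222 = 268.
Committed: pledge gives 291 − 95 = 196; no pledge gives 268 − 3 = 265. Deviates. ✗
Opportunistic: pledge gives 291 − 274 = 17; no pledge gives 268 − 3 = 265. Deviates. ✗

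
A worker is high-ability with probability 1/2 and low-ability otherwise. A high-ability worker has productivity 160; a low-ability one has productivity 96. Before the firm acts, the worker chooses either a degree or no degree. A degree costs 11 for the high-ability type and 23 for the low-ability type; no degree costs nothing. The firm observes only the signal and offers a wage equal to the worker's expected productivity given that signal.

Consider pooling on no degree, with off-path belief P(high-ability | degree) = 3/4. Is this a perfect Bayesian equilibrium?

No

At the pooled signal (no degree) the firm holds the prior 1/2 and pays 1/2·160 + 1/2·96 = 128. Off-path (degree) belief 3/4 gives 3/4·160 + 1/4·96 = 144.
High-ability: no degree gives 128 − 0 = 128; degree gives 144 − 11 = 133. Deviates. ✗
Low-ability: no degree gives 128 − 0 = 128; degree gives 144 − 23 = 121. Stays. ✓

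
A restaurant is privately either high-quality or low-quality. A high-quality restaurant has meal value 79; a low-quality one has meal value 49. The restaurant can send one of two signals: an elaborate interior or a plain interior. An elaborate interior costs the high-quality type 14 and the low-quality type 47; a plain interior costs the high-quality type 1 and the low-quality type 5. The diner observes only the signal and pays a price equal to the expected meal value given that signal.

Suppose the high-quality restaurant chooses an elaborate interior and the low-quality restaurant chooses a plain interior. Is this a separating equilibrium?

Under separation the diner infers type exactly: elaborate interior → high-quality (pays 79), plain interior → low-quality (pays 49).
High-quality: elaborate interior gives 79 − 14 = 65; plain interior gives 49 − 1 = 48. No deviation. ✓
Low-quality: plain interior gives 49 − 5 = 44; elaborate interior gives 79 − 47 = 32. No deviation. ✓
Neither type gains from mimicking the other.

Yes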